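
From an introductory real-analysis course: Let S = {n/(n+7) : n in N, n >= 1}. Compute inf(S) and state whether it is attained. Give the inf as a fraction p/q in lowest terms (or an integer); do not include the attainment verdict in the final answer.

Analysis:
- Values: 1/8, 2/9, 3/10, 4/11, ... strictly increasing.
- Minimum is 1/8 (n=1); inf = 1/8 (attained).
- n/(n+7) = 1 - 7/(n+7) -> 1 from below as n -> infinity, and never equals 1.
- So sup = 1 (not attained).
Conclusion: inf(S) = 1/8, attained in S.

1/8


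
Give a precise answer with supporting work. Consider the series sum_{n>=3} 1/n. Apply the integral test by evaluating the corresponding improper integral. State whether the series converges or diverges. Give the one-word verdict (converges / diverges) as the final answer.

Let f(x) = 1/x. Then f is positive, continuous, and decreasing on [3, infinity), so the integral test applies.
Compute the improper integral int_{3}^infinity f(x) dx:
  antiderivative F(x) = log(x).
  As x -> infinity, log(x) -> infinity.
  So int = infinity - log(3) = infinity. By the integral test, the series diverges.

diverges


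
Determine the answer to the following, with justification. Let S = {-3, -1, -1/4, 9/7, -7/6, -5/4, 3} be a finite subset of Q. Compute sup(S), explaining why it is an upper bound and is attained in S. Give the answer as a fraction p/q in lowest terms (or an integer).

S is finite, so sup(S) = max(S).
Sorted decreasing:
3, 9/7, -1/4, -1, -7/6, -5/4, -3
The extremum is 3.
For every x in S, x <= 3. And 3 is in S, so it is attained.
Therefore sup(S) = 3.

3


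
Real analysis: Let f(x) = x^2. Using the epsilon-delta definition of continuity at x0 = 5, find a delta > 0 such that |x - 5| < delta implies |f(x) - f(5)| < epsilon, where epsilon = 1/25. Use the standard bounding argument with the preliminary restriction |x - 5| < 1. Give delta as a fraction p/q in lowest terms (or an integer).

Factor: |x^2 - (5)^2| = |x - 5| * |x + 5|.
Impose |x - 5| < 1 first. Then |x + 5| = |(x - 5) + 2*(5)| <= |x - 5| + 2*|5| < 1 + 10 = 11.
So |x^2 - (5)^2| < delta * 11.
We need delta * 11 <= 1/25, i.e. delta <= 1/25/11 = 1/275.
Since 1/275 < 1, this is tighter than 1; take delta = 1/275.
So delta = 1/275 works.

1/275


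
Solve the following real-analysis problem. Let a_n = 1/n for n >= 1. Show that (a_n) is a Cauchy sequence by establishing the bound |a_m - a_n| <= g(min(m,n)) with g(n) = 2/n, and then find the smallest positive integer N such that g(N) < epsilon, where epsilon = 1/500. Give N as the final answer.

For any m, n >= 1, by the triangle inequality:
|a_m - a_n| = |1/m - 1/n| <= 1/m + 1/n <= 2/min(m,n).
So g(n) = 2/n bounds the Cauchy difference. Since g(n) -> 0, (a_n) is Cauchy.
Now solve g(N) < 1/500: 2/N < 1/500 <=> N > 2 / (1/500) = 1000.
The smallest integer strictly greater than 1000 is N = 1001.
Check: g(1001) = 2/1001 = 2/1001 < 1/500; g(1000) = 1/500 >= 1/500. So N = 1001.

1001


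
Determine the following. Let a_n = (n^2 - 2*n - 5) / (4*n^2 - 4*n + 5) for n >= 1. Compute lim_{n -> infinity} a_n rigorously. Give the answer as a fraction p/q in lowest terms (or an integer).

Divide numerator and denominator by n^2, the highest power:
numerator / n^2 = 1 - 2/n - 5/n^2
denominator / n^2 = 4 - 4/n + 5/n^2
As n -> infinity, all terms of the form c/n^k (k >= 1) tend to 0.
So numerator / n^2 -> 1 and denominator / n^2 -> 4.
Therefore lim a_n = 1/4.

1/4


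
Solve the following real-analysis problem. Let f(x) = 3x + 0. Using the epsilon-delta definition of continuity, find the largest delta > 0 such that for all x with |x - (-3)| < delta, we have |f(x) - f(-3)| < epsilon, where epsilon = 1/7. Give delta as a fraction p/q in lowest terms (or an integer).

We compute f(-3) = 3*(-3) + 0 = -9.
|f(x) - f(-3)| = |3x + 0 - (-9)| = |3(x - (-3))| = 3|x - (-3)|.
We need 3|x - (-3)| < 1/7, i.e. |x - (-3)| < 1/7 / 3 = 1/21.
So any delta <= 1/21 works. Conversely, if delta > 1/21, then x = -3 + 1/21 satisfies |x - (-3)| = 1/21 < delta but |f(x) - f(-3)| = 3 * 1/21 = 1/7, which is not < 1/7; so no larger delta works.
Hence the largest such delta is 1/21.

1/21


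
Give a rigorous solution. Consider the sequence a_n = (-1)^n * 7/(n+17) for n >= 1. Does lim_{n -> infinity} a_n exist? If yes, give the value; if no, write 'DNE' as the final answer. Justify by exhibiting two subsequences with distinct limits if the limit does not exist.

Examine the behaviour of a_n along subsequences.
Even-n subsequence a_{2k} = 7/(2k+17) -> 0. Odd-n subsequence a_{2k+1} = -7/(2k+18) -> 0. Both tend to 0, which suggests the limit is 0; verify directly.
|a_n - 0| = 7/(n+17) < 7/n for every n >= 1.
Given epsilon > 0, choose a positive integer N > 7/epsilon. Then for all n >= N, |a_n| < 7/n <= 7/N < epsilon.
So by the definition of the limit, lim a_n exists and equals 0.

0


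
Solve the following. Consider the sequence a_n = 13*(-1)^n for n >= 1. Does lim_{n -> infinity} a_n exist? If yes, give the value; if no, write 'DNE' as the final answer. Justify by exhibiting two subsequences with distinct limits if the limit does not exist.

Examine the behaviour of a_n along subsequences.
Even-n subsequence a_{2k} = 13 -> 13. Odd-n subsequence a_{2k+1} = -13 -> -13.
Since these two subsequential limits are 13 and -13, distinct, the full sequence cannot converge (a convergent sequence has all subsequences tending to the same limit). So lim a_n does not exist.

DNE


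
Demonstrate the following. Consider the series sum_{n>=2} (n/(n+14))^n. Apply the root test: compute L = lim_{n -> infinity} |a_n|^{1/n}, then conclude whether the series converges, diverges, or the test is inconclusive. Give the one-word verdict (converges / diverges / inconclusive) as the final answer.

Let a_n denote the general term. Form |a_n|^(1/n) and simplify:
|a_n|^(1/n) = n/(n + 14)
Take the limit as n -> infinity: L = 1.
Since L = 1, the root test is inconclusive. (In fact a_n = (n/(n+14))^n -> e^(-14) != 0, so the nth-term test shows divergence; but the root test itself gives no conclusion.)

inconclusive


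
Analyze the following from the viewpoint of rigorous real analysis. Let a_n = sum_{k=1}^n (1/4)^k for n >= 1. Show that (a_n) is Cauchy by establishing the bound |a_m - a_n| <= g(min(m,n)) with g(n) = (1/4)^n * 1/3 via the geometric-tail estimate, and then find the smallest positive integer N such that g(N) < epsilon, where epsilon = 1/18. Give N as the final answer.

For m > n >= 1: |a_m - a_n| = sum_{k=n+1}^m (1/4)^k < sum_{k=n+1}^infinity (1/4)^k = (1/4)^(n+1) / (1 - 1/4) = (1/4)^n * (1/4) * (4/3) = (1/4)^n * 1/3.
So g(n) = (1/4)^n / 3. Since g(n) -> 0, (a_n) is Cauchy.
Now solve g(N) < 1/18: (1/4)^N / 3 < 1/18 <=> 4^N > 1 / (3 * 1/18) = 6.
Check powers of 4: 4^1 = 4 <= 6, 4^2 = 16 > 6.
So the smallest such N is 2. Check: g(2) = 1/(3 * 16) = 1/48 < 1/18.

2


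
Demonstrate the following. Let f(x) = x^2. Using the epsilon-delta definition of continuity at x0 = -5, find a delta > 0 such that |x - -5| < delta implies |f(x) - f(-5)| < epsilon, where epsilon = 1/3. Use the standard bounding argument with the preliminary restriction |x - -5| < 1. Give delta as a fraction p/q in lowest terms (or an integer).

Factor: |x^2 - (-5)^2| = |x - -5| * |x + -5|.
Impose |x - -5| < 1 first. Then |x + -5| = |(x - -5) + 2*(-5)| <= |x - -5| + 2*|-5| < 1 + 10 = 11.
So |x^2 - (-5)^2| < delta * 11.
We need delta * 11 <= 1/3, i.e. delta <= 1/3/11 = 1/33.
Since 1/33 < 1, this is tighter than 1; take delta = 1/33.
So delta = 1/33 works.

1/33


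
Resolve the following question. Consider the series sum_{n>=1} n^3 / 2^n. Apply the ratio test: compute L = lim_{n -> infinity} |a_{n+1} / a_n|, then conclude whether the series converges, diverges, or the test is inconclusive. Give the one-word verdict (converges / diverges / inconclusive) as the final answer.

Let a_n denote the general term. Form the ratio a_{n+1}/a_n and simplify:
a_{n+1}/a_n = (n + 1)^3/(2*n^3)
Take the limit as n -> infinity: L = 1/2.
Since L = 1/2 < 1, the ratio test implies the series converges.

converges


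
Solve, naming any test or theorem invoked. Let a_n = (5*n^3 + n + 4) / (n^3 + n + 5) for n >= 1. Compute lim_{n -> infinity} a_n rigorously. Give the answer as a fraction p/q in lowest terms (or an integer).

Divide numerator and denominator by n^3, the highest power:
numerator / n^3 = 5 + n^(-2) + 4/n^3
denominator / n^3 = 1 + n^(-2) + 5/n^3
As n -> infinity, all terms of the form c/n^k (k >= 1) tend to 0.
So numerator / n^3 -> 5 and denominator / n^3 -> 1.
Therefore lim a_n = 5.

5


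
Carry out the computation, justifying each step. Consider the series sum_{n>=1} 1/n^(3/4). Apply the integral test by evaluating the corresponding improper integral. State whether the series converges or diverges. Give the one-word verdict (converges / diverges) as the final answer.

Let f(x) = x^(-3/4). Then f is positive, continuous, and decreasing on [1, infinity), so the integral test applies.
Compute the improper integral int_{1}^infinity f(x) dx:
  antiderivative F(x) = 4*x^(1/4).
  As x -> infinity, F(x) -> infinity (since p = 3/4 < 1).
  So the integral diverges. By the integral test, the series diverges.

diverges


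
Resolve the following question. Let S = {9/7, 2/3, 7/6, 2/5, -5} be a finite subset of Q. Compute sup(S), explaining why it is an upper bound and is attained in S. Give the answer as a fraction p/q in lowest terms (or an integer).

S is finite, so sup(S) = max(S).
Sorted decreasing:
9/7, 7/6, 2/3, 2/5, -5
The extremum is 9/7.
For every x in S, x <= 9/7. And 9/7 is in S, so it is attained.
Therefore sup(S) = 9/7.

9/7


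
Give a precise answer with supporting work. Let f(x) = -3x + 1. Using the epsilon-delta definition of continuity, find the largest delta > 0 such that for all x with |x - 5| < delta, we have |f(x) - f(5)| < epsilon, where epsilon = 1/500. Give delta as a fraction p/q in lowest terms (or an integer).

We compute f(5) = -3*(5) + 1 = -14.
|f(x) - f(5)| = |-3x + 1 - (-14)| = |-3(x - 5)| = 3|x - 5|.
We need 3|x - 5| < 1/500, i.e. |x - 5| < 1/500 / 3 = 1/1500.
So any delta <= 1/1500 works. Conversely, if delta > 1/1500, then x = 5 + 1/1500 satisfies |x - 5| = 1/1500 < delta but |f(x) - f(5)| = 3 * 1/1500 = 1/500, which is not < 1/500; so no larger delta works.
Hence the largest such delta is 1/1500.

1/1500


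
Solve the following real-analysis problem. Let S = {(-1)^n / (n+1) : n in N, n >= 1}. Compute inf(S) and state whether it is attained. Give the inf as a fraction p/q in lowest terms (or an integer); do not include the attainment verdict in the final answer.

Analysis:
- Values: -1/2, 1/3, -1/4, 1/5, -1/6, ...
- Positive terms (even n): 1/(2+1), 1/(4+1), ... decreasing -> max = 1/3 (n=2).
- Negative terms (odd n): -1/(1+1), -1/(3+1), ... increasing -> min = -1/2 (n=1).
- So sup = 1/3 (attained at n=2); inf = -1/2 (attained at n=1).
Conclusion: inf(S) = -1/2, attained in S.

-1/2


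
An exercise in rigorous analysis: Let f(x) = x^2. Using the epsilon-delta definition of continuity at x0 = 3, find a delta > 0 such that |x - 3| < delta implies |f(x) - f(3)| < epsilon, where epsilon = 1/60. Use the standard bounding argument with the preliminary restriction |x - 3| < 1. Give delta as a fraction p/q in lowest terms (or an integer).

Factor: |x^2 - (3)^2| = |x - 3| * |x + 3|.
Impose |x - 3| < 1 first. Then |x + 3| = |(x - 3) + 2*(3)| <= |x - 3| + 2*|3| < 1 + 6 = 7.
So |x^2 - (3)^2| < delta * 7.
We need delta * 7 <= 1/60, i.e. delta <= 1/60/7 = 1/420.
Since 1/420 < 1, this is tighter than 1; take delta = 1/420.
So delta = 1/420 works.

1/420


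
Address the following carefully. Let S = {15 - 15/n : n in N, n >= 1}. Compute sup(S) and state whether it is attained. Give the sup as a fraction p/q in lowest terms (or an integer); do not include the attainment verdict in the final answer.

Analysis:
- Values: 0, 15/2, 10, 45/4, ... strictly increasing.
- Minimum is 0 (n=1); inf = 0 (attained).
- 15 - 15/n -> 15 from below; sup = 15, not attained.
Conclusion: sup(S) = 15, not attained in S.

15


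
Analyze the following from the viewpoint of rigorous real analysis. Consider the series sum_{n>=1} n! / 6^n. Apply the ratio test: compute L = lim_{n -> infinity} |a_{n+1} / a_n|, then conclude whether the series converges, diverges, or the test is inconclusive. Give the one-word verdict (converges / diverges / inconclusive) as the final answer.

Let a_n denote the general term. Form the ratio a_{n+1}/a_n and simplify:
a_{n+1}/a_n = n/6 + 1/6
Take the limit as n -> infinity: L = infinity.
Since L = infinity > 1 (or L = infinity), the ratio test implies the series diverges.

diverges


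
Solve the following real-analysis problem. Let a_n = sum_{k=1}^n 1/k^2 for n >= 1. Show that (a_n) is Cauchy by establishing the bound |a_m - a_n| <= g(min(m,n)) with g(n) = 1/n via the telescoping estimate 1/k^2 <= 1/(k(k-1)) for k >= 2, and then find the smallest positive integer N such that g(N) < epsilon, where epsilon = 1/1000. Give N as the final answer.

For m > n >= 1: |a_m - a_n| = sum_{k=n+1}^m 1/k^2.
Use 1/k^2 <= 1/(k(k-1)) = 1/(k-1) - 1/k for k >= 2:
sum_{k=n+1}^m 1/k^2 <= sum_{k=n+1}^m (1/(k-1) - 1/k) = 1/n - 1/m <= 1/n.
By symmetry the same bound holds with n,m swapped, so |a_m - a_n| <= 1/min(m,n) = g(min(m,n)). Since g(n) -> 0, (a_n) is Cauchy.
Now solve g(N) < 1/1000: 1/N < 1/1000 <=> N > 1/(1/1000) = 1000.
The smallest integer strictly greater than 1000 is N = 1001.
Check: g(1001) = 1/1001 < 1/1000; g(1000) = 1/1000 >= 1/1000. So N = 1001.

1001


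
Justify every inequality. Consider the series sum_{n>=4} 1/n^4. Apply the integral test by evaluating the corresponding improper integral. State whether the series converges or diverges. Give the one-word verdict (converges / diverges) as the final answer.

Let f(x) = x^(-4). Then f is positive, continuous, and decreasing on [4, infinity), so the integral test applies.
Compute the improper integral int_{4}^infinity f(x) dx:
  antiderivative F(x) = -1/(3*x^3).
  As x -> infinity, F(x) -> 0 (since p = 4 > 1).
  So int = F(infinity) - F(4) = 0 - (-1/192) = 1/192.
  Finite, so by the integral test, the series converges.

converges


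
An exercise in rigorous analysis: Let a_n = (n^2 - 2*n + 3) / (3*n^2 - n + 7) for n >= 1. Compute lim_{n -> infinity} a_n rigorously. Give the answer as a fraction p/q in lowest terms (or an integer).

Divide numerator and denominator by n^2, the highest power:
numerator / n^2 = 1 - 2/n + 3/n^2
denominator / n^2 = 3 - 1/n + 7/n^2
As n -> infinity, all terms of the form c/n^k (k >= 1) tend to 0.
So numerator / n^2 -> 1 and denominator / n^2 -> 3.
Therefore lim a_n = 1/3.

1/3


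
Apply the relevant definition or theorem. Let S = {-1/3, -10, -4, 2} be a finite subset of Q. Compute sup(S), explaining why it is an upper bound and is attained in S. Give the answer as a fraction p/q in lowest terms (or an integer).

S is finite, so sup(S) = max(S).
Sorted decreasing:
2, -1/3, -4, -10
The extremum is 2.
For every x in S, x <= 2. And 2 is in S, so it is attained.
Therefore sup(S) = 2.

2


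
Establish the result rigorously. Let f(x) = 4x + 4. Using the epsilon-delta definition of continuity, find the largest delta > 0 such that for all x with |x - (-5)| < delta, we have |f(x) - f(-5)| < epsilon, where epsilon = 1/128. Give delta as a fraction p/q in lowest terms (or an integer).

We compute f(-5) = 4*(-5) + 4 = -16.
|f(x) - f(-5)| = |4x + 4 - (-16)| = |4(x - (-5))| = 4|x - (-5)|.
We need 4|x - (-5)| < 1/128, i.e. |x - (-5)| < 1/128 / 4 = 1/512.
So any delta <= 1/512 works. Conversely, if delta > 1/512, then x = -5 + 1/512 satisfies |x - (-5)| = 1/512 < delta but |f(x) - f(-5)| = 4 * 1/512 = 1/128, which is not < 1/128; so no larger delta works.
Hence the largest such delta is 1/512.

1/512


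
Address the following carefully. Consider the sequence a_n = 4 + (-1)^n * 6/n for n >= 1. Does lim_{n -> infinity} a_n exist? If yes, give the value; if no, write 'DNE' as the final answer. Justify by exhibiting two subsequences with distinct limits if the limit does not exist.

Examine the behaviour of a_n along subsequences.
Even-n subsequence a_{2k} = 4 + 6/(2k) -> 4. Odd-n subsequence a_{2k+1} = 4 - 6/(2k+1) -> 4. Both tend to 4, which suggests the limit is 4; verify directly.
|a_n - 4| = |(-1)^n * 6/n| = 6/n for every n >= 1.
Given epsilon > 0, choose a positive integer N > 6/epsilon. Then for all n >= N, |a_n - 4| = 6/n <= 6/N < epsilon.
So by the definition of the limit, lim a_n exists and equals 4.

4


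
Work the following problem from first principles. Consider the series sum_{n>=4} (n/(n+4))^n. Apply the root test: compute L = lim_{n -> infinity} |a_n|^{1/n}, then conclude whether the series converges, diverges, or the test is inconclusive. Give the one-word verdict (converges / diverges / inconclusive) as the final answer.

Let a_n denote the general term. Form |a_n|^(1/n) and simplify:
|a_n|^(1/n) = n/(n + 4)
Take the limit as n -> infinity: L = 1.
Since L = 1, the root test is inconclusive. (In fact a_n = (n/(n+4))^n -> e^(-4) != 0, so the nth-term test shows divergence; but the root test itself gives no conclusion.)

inconclusive


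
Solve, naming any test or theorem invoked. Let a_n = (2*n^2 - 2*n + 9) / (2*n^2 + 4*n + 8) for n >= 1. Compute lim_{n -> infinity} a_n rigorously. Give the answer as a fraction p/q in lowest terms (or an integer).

Divide numerator and denominator by n^2, the highest power:
numerator / n^2 = 2 - 2/n + 9/n^2
denominator / n^2 = 2 + 4/n + 8/n^2
As n -> infinity, all terms of the form c/n^k (k >= 1) tend to 0.
So numerator / n^2 -> 2 and denominator / n^2 -> 2.
Therefore lim a_n = 1.

1


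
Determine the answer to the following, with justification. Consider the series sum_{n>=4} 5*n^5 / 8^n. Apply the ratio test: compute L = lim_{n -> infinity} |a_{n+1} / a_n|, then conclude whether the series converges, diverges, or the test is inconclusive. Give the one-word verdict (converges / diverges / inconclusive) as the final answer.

Let a_n denote the general term. Form the ratio a_{n+1}/a_n and simplify:
a_{n+1}/a_n = (n + 1)^5/(8*n^5)
Take the limit as n -> infinity: L = 1/8.
Since L = 1/8 < 1, the ratio test implies the series converges.

converges


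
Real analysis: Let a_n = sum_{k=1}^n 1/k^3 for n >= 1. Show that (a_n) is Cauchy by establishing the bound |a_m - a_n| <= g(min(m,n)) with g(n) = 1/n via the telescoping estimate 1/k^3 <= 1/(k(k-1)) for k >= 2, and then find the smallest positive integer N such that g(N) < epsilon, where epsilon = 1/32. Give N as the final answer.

For m > n >= 1: |a_m - a_n| = sum_{k=n+1}^m 1/k^3.
Use 1/k^3 <= 1/(k(k-1)) = 1/(k-1) - 1/k for k >= 2 (which holds since k^3 >= k^2 >= k(k-1) for k >= 2):
sum_{k=n+1}^m 1/k^3 <= sum_{k=n+1}^m (1/(k-1) - 1/k) = 1/n - 1/m <= 1/n.
By symmetry the same bound holds with n,m swapped, so |a_m - a_n| <= 1/min(m,n) = g(min(m,n)). Since g(n) -> 0, (a_n) is Cauchy.
Now solve g(N) < 1/32: 1/N < 1/32 <=> N > 1/(1/32) = 32.
The smallest integer strictly greater than 32 is N = 33.
Check: g(33) = 1/33 < 1/32; g(32) = 1/32 >= 1/32. So N = 33.

33


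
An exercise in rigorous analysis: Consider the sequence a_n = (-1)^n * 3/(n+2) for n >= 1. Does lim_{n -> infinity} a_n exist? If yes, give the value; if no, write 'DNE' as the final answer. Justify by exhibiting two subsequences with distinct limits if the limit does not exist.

Examine the behaviour of a_n along subsequences.
Even-n subsequence a_{2k} = 3/(2k+2) -> 0. Odd-n subsequence a_{2k+1} = -3/(2k+3) -> 0. Both tend to 0, which suggests the limit is 0; verify directly.
|a_n - 0| = 3/(n+2) < 3/n for every n >= 1.
Given epsilon > 0, choose a positive integer N > 3/epsilon. Then for all n >= N, |a_n| < 3/n <= 3/N < epsilon.
So by the definition of the limit, lim a_n exists and equals 0.

0


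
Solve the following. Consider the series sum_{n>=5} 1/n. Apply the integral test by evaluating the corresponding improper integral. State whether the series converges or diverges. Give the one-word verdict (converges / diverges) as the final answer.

Let f(x) = 1/x. Then f is positive, continuous, and decreasing on [5, infinity), so the integral test applies.
Compute the improper integral int_{5}^infinity f(x) dx:
  antiderivative F(x) = log(x).
  As x -> infinity, log(x) -> infinity.
  So int = infinity - log(5) = infinity. By the integral test, the series diverges.

diverges


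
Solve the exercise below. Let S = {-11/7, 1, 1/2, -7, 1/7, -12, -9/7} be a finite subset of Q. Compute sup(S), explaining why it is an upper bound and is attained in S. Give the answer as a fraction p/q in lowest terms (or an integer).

S is finite, so sup(S) = max(S).
Sorted decreasing:
1, 1/2, 1/7, -9/7, -11/7, -7, -12
The extremum is 1.
For every x in S, x <= 1. And 1 is in S, so it is attained.
Therefore sup(S) = 1.

1


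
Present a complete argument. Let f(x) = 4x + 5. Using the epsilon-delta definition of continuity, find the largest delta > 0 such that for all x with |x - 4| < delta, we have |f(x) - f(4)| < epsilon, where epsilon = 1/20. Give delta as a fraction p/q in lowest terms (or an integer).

We compute f(4) = 4*(4) + 5 = 21.
|f(x) - f(4)| = |4x + 5 - (21)| = |4(x - 4)| = 4|x - 4|.
We need 4|x - 4| < 1/20, i.e. |x - 4| < 1/20 / 4 = 1/80.
So any delta <= 1/80 works. Conversely, if delta > 1/80, then x = 4 + 1/80 satisfies |x - 4| = 1/80 < delta but |f(x) - f(4)| = 4 * 1/80 = 1/20, which is not < 1/20; so no larger delta works.
Hence the largest such delta is 1/80.

1/80


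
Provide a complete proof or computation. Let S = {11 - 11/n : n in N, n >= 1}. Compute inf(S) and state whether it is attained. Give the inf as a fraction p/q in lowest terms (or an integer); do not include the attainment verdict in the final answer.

Analysis:
- Values: 0, 11/2, 22/3, 33/4, ... strictly increasing.
- Minimum is 0 (n=1); inf = 0 (attained).
- 11 - 11/n -> 11 from below; sup = 11, not attained.
Conclusion: inf(S) = 0, attained in S.

0


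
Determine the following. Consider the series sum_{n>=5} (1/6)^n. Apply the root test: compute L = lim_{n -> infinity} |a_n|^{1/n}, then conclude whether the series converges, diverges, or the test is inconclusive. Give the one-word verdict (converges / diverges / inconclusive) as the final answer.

Let a_n denote the general term. Form |a_n|^(1/n) and simplify:
|a_n|^(1/n) = 1/6
Take the limit as n -> infinity: L = 1/6.
Since L = 1/6 < 1, the root test implies convergence.

converges


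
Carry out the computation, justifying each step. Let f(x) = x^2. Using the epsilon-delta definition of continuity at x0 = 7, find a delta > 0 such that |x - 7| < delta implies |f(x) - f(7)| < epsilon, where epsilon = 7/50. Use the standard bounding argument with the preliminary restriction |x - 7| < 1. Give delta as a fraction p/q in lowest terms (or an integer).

Factor: |x^2 - (7)^2| = |x - 7| * |x + 7|.
Impose |x - 7| < 1 first. Then |x + 7| = |(x - 7) + 2*(7)| <= |x - 7| + 2*|7| < 1 + 14 = 15.
So |x^2 - (7)^2| < delta * 15.
We need delta * 15 <= 7/50, i.e. delta <= 7/50/15 = 7/750.
Since 7/750 < 1, this is tighter than 1; take delta = 7/750.
So delta = 7/750 works.

7/750


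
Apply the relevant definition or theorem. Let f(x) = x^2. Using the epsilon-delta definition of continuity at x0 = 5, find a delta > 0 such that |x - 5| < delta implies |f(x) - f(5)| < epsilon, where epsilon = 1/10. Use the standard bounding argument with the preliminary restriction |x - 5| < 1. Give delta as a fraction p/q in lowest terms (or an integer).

Factor: |x^2 - (5)^2| = |x - 5| * |x + 5|.
Impose |x - 5| < 1 first. Then |x + 5| = |(x - 5) + 2*(5)| <= |x - 5| + 2*|5| < 1 + 10 = 11.
So |x^2 - (5)^2| < delta * 11.
We need delta * 11 <= 1/10, i.e. delta <= 1/10/11 = 1/110.
Since 1/110 < 1, this is tighter than 1; take delta = 1/110.
So delta = 1/110 works.

1/110


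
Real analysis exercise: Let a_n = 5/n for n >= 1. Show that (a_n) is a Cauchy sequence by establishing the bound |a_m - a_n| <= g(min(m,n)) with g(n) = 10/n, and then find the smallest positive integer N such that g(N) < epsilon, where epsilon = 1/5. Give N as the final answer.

For any m, n >= 1, by the triangle inequality:
|a_m - a_n| = |5/m - 5/n| <= 5*1/m + 5*1/n <= 10/min(m,n).
So g(n) = 10/n bounds the Cauchy difference. Since g(n) -> 0, (a_n) is Cauchy.
Now solve g(N) < 1/5: 10/N < 1/5 <=> N > 10 / (1/5) = 50.
The smallest integer strictly greater than 50 is N = 51.
Check: g(51) = 10/51 = 10/51 < 1/5; g(50) = 1/5 >= 1/5. So N = 51.

51


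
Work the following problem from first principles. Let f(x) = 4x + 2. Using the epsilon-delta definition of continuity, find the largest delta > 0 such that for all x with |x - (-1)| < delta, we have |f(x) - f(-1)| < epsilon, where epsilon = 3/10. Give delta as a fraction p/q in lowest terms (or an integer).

We compute f(-1) = 4*(-1) + 2 = -2.
|f(x) - f(-1)| = |4x + 2 - (-2)| = |4(x - (-1))| = 4|x - (-1)|.
We need 4|x - (-1)| < 3/10, i.e. |x - (-1)| < 3/10 / 4 = 3/40.
So any delta <= 3/40 works. Conversely, if delta > 3/40, then x = -1 + 3/40 satisfies |x - (-1)| = 3/40 < delta but |f(x) - f(-1)| = 4 * 3/40 = 3/10, which is not < 3/10; so no larger delta works.
Hence the largest such delta is 3/40.

3/40


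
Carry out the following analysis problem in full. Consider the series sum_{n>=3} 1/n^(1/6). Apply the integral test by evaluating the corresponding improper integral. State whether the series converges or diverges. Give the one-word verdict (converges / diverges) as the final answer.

Let f(x) = x^(-1/6). Then f is positive, continuous, and decreasing on [3, infinity), so the integral test applies.
Compute the improper integral int_{3}^infinity f(x) dx:
  antiderivative F(x) = 6*x^(5/6)/5.
  As x -> infinity, F(x) -> infinity (since p = 1/6 < 1).
  So the integral diverges. By the integral test, the series diverges.

diverges


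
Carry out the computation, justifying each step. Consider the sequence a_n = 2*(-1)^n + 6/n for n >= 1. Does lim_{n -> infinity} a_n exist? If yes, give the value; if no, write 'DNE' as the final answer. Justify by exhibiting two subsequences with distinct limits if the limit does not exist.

Examine the behaviour of a_n along subsequences.
a_{2k} = 2 + 6/(2k) -> 2. a_{2k+1} = -2 + 6/(2k+1) -> -2.
Since these two subsequential limits are 2 and -2, distinct, the full sequence cannot converge (a convergent sequence has all subsequences tending to the same limit). So lim a_n does not exist.

DNE


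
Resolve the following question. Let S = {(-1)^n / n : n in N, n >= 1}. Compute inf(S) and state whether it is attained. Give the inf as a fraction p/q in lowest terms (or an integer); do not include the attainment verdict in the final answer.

Analysis:
- Values: -1, 1/2, -1/3, 1/4, -1/5, ...
- Positive terms (even n): 1/(2+0), 1/(4+0), ... decreasing -> max = 1/2 (n=2).
- Negative terms (odd n): -1/(1+0), -1/(3+0), ... increasing -> min = -1 (n=1).
- So sup = 1/2 (attained at n=2); inf = -1 (attained at n=1).
Conclusion: inf(S) = -1, attained in S.

-1


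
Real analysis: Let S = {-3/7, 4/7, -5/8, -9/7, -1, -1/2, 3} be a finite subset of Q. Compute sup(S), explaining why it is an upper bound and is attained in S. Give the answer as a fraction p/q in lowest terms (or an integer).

S is finite, so sup(S) = max(S).
Sorted decreasing:
3, 4/7, -3/7, -1/2, -5/8, -1, -9/7
The extremum is 3.
For every x in S, x <= 3. And 3 is in S, so it is attained.
Therefore sup(S) = 3.

3


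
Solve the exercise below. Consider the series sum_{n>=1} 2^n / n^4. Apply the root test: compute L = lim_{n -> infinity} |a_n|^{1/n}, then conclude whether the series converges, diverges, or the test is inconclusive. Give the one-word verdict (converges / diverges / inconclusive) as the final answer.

Let a_n denote the general term. Form |a_n|^(1/n) and simplify:
|a_n|^(1/n) = 2/n^(4/n)
Take the limit as n -> infinity: L = 2.
Since L = 2 > 1, the root test implies divergence.

diverges


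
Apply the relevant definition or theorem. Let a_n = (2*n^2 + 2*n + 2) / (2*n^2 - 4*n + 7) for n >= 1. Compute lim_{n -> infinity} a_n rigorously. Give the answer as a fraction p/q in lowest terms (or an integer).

Divide numerator and denominator by n^2, the highest power:
numerator / n^2 = 2 + 2/n + 2/n^2
denominator / n^2 = 2 - 4/n + 7/n^2
As n -> infinity, all terms of the form c/n^k (k >= 1) tend to 0.
So numerator / n^2 -> 2 and denominator / n^2 -> 2.
Therefore lim a_n = 1.

1


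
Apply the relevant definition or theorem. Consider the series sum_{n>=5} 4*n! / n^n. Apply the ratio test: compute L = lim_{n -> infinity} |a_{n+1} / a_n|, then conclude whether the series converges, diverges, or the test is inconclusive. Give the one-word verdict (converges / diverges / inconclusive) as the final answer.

Let a_n denote the general term. Form the ratio a_{n+1}/a_n and simplify:
a_{n+1}/a_n = (n/(n + 1))^n
Take the limit as n -> infinity: L = exp(-1).
Since L = exp(-1) < 1, the ratio test implies the series converges.

converges


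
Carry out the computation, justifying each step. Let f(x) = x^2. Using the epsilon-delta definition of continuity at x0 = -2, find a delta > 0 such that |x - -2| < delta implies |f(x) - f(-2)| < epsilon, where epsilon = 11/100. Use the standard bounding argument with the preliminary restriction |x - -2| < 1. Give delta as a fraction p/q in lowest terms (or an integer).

Factor: |x^2 - (-2)^2| = |x - -2| * |x + -2|.
Impose |x - -2| < 1 first. Then |x + -2| = |(x - -2) + 2*(-2)| <= |x - -2| + 2*|-2| < 1 + 4 = 5.
So |x^2 - (-2)^2| < delta * 5.
We need delta * 5 <= 11/100, i.e. delta <= 11/100/5 = 11/500.
Since 11/500 < 1, this is tighter than 1; take delta = 11/500.
So delta = 11/500 works.

11/500


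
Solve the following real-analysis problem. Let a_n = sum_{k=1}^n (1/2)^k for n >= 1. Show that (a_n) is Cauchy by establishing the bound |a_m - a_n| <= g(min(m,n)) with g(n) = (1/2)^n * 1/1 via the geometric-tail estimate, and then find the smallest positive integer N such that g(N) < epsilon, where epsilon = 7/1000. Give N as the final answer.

For m > n >= 1: |a_m - a_n| = sum_{k=n+1}^m (1/2)^k < sum_{k=n+1}^infinity (1/2)^k = (1/2)^(n+1) / (1 - 1/2) = (1/2)^n * (1/2) * (2/1) = (1/2)^n * 1/1.
So g(n) = (1/2)^n / 1. Since g(n) -> 0, (a_n) is Cauchy.
Now solve g(N) < 7/1000: (1/2)^N / 1 < 7/1000 <=> 2^N > 1 / (1 * 7/1000) = 1000/7.
Check powers of 2: 2^7 = 128 <= 1000/7, 2^8 = 256 > 1000/7.
So the smallest such N is 8. Check: g(8) = 1/(1 * 256) = 1/256 < 7/1000.

8


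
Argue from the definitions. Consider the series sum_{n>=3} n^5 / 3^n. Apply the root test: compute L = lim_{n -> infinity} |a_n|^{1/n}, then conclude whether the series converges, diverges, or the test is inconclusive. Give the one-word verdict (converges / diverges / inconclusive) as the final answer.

Let a_n denote the general term. Form |a_n|^(1/n) and simplify:
|a_n|^(1/n) = n^(5/n)/3
Take the limit as n -> infinity: L = 1/3.
Since L = 1/3 < 1, the root test implies convergence.

converges


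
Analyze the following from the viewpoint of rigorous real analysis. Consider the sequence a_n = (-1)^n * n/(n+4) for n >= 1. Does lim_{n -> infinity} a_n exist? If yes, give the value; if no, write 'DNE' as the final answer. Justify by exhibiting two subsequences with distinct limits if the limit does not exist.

Examine the behaviour of a_n along subsequences.
a_{2k} = 2k/(2k+4) -> 1. a_{2k+1} = -(2k+1)/(2k+5) -> -1.
Since these two subsequential limits are 1 and -1, distinct, the full sequence cannot converge (a convergent sequence has all subsequences tending to the same limit). So lim a_n does not exist.

DNE


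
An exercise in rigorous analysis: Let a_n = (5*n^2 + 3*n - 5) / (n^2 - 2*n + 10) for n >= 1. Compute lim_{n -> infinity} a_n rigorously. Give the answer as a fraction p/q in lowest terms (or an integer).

Divide numerator and denominator by n^2, the highest power:
numerator / n^2 = 5 + 3/n - 5/n^2
denominator / n^2 = 1 - 2/n + 10/n^2
As n -> infinity, all terms of the form c/n^k (k >= 1) tend to 0.
So numerator / n^2 -> 5 and denominator / n^2 -> 1.
Therefore lim a_n = 5.

5


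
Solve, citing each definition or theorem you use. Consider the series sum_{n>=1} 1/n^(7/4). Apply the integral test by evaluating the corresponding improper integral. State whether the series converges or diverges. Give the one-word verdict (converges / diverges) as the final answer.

Let f(x) = x^(-7/4). Then f is positive, continuous, and decreasing on [1, infinity), so the integral test applies.
Compute the improper integral int_{1}^infinity f(x) dx:
  antiderivative F(x) = -4/(3*x^(3/4)).
  As x -> infinity, F(x) -> 0 (since p = 7/4 > 1).
  So int = F(infinity) - F(1) = 0 - (-4/3) = 4/3.
  Finite, so by the integral test, the series converges.

converges


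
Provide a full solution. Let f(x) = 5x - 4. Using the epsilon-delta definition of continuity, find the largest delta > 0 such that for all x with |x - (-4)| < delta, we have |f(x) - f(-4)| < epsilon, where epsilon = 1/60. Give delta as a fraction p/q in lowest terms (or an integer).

We compute f(-4) = 5*(-4) - 4 = -24.
|f(x) - f(-4)| = |5x - 4 - (-24)| = |5(x - (-4))| = 5|x - (-4)|.
We need 5|x - (-4)| < 1/60, i.e. |x - (-4)| < 1/60 / 5 = 1/300.
So any delta <= 1/300 works. Conversely, if delta > 1/300, then x = -4 + 1/300 satisfies |x - (-4)| = 1/300 < delta but |f(x) - f(-4)| = 5 * 1/300 = 1/60, which is not < 1/60; so no larger delta works.
Hence the largest such delta is 1/300.

1/300


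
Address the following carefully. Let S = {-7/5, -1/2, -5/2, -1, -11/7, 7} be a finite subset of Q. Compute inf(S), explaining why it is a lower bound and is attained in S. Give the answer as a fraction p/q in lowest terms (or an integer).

S is finite, so inf(S) = min(S).
Sorted increasing:
-5/2, -11/7, -7/5, -1, -1/2, 7
The extremum is -5/2.
For every x in S, x >= -5/2. And -5/2 is in S, so it is attained.
Therefore inf(S) = -5/2.

-5/2


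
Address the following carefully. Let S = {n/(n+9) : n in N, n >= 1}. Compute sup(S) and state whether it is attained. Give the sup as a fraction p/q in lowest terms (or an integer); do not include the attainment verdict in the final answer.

Analysis:
- Values: 1/10, 2/11, 1/4, 4/13, ... strictly increasing.
- Minimum is 1/10 (n=1); inf = 1/10 (attained).
- n/(n+9) = 1 - 9/(n+9) -> 1 from below as n -> infinity, and never equals 1.
- So sup = 1 (not attained).
Conclusion: sup(S) = 1, not attained in S.

1


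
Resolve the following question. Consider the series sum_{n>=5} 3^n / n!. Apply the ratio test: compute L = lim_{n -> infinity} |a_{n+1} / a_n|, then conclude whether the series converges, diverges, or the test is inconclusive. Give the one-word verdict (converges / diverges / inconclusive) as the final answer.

Let a_n denote the general term. Form the ratio a_{n+1}/a_n and simplify:
a_{n+1}/a_n = 3/(n + 1)
Take the limit as n -> infinity: L = 0.
Since L = 0 < 1, the ratio test implies the series converges.

converges


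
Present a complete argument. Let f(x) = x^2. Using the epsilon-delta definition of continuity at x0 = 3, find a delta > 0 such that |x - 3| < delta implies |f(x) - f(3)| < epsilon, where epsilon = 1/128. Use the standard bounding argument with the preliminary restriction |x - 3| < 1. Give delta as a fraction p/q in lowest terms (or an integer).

Factor: |x^2 - (3)^2| = |x - 3| * |x + 3|.
Impose |x - 3| < 1 first. Then |x + 3| = |(x - 3) + 2*(3)| <= |x - 3| + 2*|3| < 1 + 6 = 7.
So |x^2 - (3)^2| < delta * 7.
We need delta * 7 <= 1/128, i.e. delta <= 1/128/7 = 1/896.
Since 1/896 < 1, this is tighter than 1; take delta = 1/896.
So delta = 1/896 works.

1/896


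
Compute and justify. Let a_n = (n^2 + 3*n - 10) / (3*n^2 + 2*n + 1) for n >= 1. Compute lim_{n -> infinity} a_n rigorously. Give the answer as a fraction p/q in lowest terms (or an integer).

Divide numerator and denominator by n^2, the highest power:
numerator / n^2 = 1 + 3/n - 10/n^2
denominator / n^2 = 3 + 2/n + n^(-2)
As n -> infinity, all terms of the form c/n^k (k >= 1) tend to 0.
So numerator / n^2 -> 1 and denominator / n^2 -> 3.
Therefore lim a_n = 1/3.

1/3


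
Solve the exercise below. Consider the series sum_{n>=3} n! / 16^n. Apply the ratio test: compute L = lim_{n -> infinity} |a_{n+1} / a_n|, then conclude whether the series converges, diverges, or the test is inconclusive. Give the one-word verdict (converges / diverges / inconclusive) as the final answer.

Let a_n denote the general term. Form the ratio a_{n+1}/a_n and simplify:
a_{n+1}/a_n = n/16 + 1/16
Take the limit as n -> infinity: L = infinity.
Since L = infinity > 1 (or L = infinity), the ratio test implies the series diverges.

diverges


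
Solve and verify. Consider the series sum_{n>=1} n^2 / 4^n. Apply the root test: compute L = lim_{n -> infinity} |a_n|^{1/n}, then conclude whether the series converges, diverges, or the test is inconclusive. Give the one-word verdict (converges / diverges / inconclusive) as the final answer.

Let a_n denote the general term. Form |a_n|^(1/n) and simplify:
|a_n|^(1/n) = n^(2/n)/4
Take the limit as n -> infinity: L = 1/4.
Since L = 1/4 < 1, the root test implies convergence.

converges


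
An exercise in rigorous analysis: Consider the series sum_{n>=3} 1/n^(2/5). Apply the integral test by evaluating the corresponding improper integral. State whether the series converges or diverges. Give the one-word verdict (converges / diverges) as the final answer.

Let f(x) = x^(-2/5). Then f is positive, continuous, and decreasing on [3, infinity), so the integral test applies.
Compute the improper integral int_{3}^infinity f(x) dx:
  antiderivative F(x) = 5*x^(3/5)/3.
  As x -> infinity, F(x) -> infinity (since p = 2/5 < 1).
  So the integral diverges. By the integral test, the series diverges.

diverges


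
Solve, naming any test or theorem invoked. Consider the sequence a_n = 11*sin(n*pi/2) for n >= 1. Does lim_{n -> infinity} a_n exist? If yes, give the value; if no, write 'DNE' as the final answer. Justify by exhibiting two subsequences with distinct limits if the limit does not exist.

Examine the behaviour of a_n along subsequences.
a_{4k+1} = 11*sin(pi/2 + 2k*pi) = 11 -> 11. a_{4k+3} = 11*sin(3pi/2 + 2k*pi) = -11 -> -11.
Since these two subsequential limits are 11 and -11, distinct, the full sequence cannot converge (a convergent sequence has all subsequences tending to the same limit). So lim a_n does not exist.

DNE


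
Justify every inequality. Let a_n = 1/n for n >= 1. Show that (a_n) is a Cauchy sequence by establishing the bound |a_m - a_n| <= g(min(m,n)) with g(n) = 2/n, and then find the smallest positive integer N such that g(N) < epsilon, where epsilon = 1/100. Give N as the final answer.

For any m, n >= 1, by the triangle inequality:
|a_m - a_n| = |1/m - 1/n| <= 1/m + 1/n <= 2/min(m,n).
So g(n) = 2/n bounds the Cauchy difference. Since g(n) -> 0, (a_n) is Cauchy.
Now solve g(N) < 1/100: 2/N < 1/100 <=> N > 2 / (1/100) = 200.
The smallest integer strictly greater than 200 is N = 201.
Check: g(201) = 2/201 = 2/201 < 1/100; g(200) = 1/100 >= 1/100. So N = 201.

201


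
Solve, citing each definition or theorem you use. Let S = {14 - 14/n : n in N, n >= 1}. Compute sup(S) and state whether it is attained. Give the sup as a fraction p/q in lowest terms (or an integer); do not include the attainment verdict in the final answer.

Analysis:
- Values: 0, 7, 28/3, 21/2, ... strictly increasing.
- Minimum is 0 (n=1); inf = 0 (attained).
- 14 - 14/n -> 14 from below; sup = 14, not attained.
Conclusion: sup(S) = 14, not attained in S.

14


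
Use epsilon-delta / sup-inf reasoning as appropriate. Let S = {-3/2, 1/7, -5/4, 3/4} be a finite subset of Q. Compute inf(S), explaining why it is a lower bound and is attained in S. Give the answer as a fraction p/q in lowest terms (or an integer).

S is finite, so inf(S) = min(S).
Sorted increasing:
-3/2, -5/4, 1/7, 3/4
The extremum is -3/2.
For every x in S, x >= -3/2. And -3/2 is in S, so it is attained.
Therefore inf(S) = -3/2.

-3/2


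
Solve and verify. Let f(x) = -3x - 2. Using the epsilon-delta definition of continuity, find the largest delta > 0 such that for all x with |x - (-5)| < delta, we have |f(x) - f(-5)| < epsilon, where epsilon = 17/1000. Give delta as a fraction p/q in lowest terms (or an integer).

We compute f(-5) = -3*(-5) - 2 = 13.
|f(x) - f(-5)| = |-3x - 2 - (13)| = |-3(x - (-5))| = 3|x - (-5)|.
We need 3|x - (-5)| < 17/1000, i.e. |x - (-5)| < 17/1000 / 3 = 17/3000.
So any delta <= 17/3000 works. Conversely, if delta > 17/3000, then x = -5 + 17/3000 satisfies |x - (-5)| = 17/3000 < delta but |f(x) - f(-5)| = 3 * 17/3000 = 17/1000, which is not < 17/1000; so no larger delta works.
Hence the largest such delta is 17/3000.

17/3000
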